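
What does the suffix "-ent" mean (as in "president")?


Suffix: -ent
Example: president (preside + -ent, with a spelling change)
Meaning = one who / that which


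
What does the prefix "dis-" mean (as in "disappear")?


Prefix: dis-
Example: disappear (dis- + appear)
Meaning = not / opposite


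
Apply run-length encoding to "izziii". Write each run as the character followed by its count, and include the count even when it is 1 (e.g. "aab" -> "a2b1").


String: "izziii"
Scanning for consecutive runs:
  'i' x 1
  'z' x 2
  'i' x 3
RLE = "i1z2i3"


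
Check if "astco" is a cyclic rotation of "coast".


Word: "coast", Candidate: "astco"
Method: check if candidate is substring of word+word
"coastcoast" contains "astco"? Yes
Is rotation = Yes


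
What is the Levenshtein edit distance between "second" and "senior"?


Word 1: "second" (length 6)
Word 2: "senior" (length 6)
One optimal edit sequence (insert/delete/substitute each cost 1):
  1. keep 's'
  2. keep 'e'
  3. substitute 'c' -> 'n'  (+1)
  4. substitute 'o' -> 'i'  (+1)
  5. substitute 'n' -> 'o'  (+1)
  6. substitute 'd' -> 'r'  (+1)
Total edit operations: 4
Edit distance = 4


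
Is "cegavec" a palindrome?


Word: "cegavec"
Reversed: "cevagec"
Forward == Backward? cegavec != cevagec
Palindrome = No


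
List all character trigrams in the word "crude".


Word: "crude" (length 5)
Number of trigrams = 5 - 3 + 1 = 3
  Position 0: "cru"
  Position 1: "rud"
  Position 2: "ude"
Trigrams = "cru", "rud", "ude"


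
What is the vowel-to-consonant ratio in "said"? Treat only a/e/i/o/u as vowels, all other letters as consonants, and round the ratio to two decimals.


Word: "said"
Vowels (a,e,i,o,u): 2
Consonants: 2
Ratio = 2/2
= 1.00


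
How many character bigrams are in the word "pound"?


Word: "pound" (length 5)
Number of 2-grams = length - 2 + 1 = 5 - 2 + 1
= 4


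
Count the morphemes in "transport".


Word: "transport"
Morphemes: trans- | port
Each morpheme carries meaning
= 2 morphemes


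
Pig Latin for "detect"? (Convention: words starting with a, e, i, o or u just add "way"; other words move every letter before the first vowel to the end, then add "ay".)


Word: "detect"
Starts with consonant(s) → move to end, add 'ay'
Consonant cluster: "d"
Pig Latin = "etectday"


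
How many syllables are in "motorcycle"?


Word: "motorcycle"
Syllable breakdown: mo · tor · cy · cle
Counting: 4 parts
= 4 syllables


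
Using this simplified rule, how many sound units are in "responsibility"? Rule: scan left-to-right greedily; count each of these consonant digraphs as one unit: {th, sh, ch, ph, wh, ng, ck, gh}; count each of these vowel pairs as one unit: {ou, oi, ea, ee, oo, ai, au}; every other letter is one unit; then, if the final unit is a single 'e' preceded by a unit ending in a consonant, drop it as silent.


Word: "responsibility" (14 letters)
Left-to-right scan:
  [1] 'r' (letter)
  [2] 'e' (letter)
  [3] 's' (letter)
  [4] 'p' (letter)
  [5] 'o' (letter)
  [6] 'n' (letter)
  [7] 's' (letter)
  [8] 'i' (letter)
  [9] 'b' (letter)
  [10] 'i' (letter)
  [11] 'l' (letter)
  [12] 'i' (letter)
  [13] 't' (letter)
  [14] 'y' (letter)
Units from scan: 14
Sound units = 14 units


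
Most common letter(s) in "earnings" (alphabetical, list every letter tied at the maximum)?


Word: "earnings"
Letter counts:
  'a': 1
  'e': 1
  'g': 1
  'i': 1
  'n': 2
  'r': 1
  's': 1
Maximum count = 2
Most frequent = 'n' (2 times each)


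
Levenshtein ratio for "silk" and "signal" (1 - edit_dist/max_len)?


Word 1: "silk" (length 4)
Word 2: "signal" (length 6)
One optimal edit sequence:
  1. keep 's'
  2. keep 'i'
  3. insert 'g'  (+1)
  4. insert 'n'  (+1)
  5. substitute 'l' -> 'a'  (+1)
  6. substitute 'k' -> 'l'  (+1)
Edit distance = 4
Max length = max(4, 6) = 6
Similarity = 1 - 4/6
= 0.3333


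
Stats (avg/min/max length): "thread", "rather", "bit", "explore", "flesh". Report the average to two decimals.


Lengths: "thread"=6, "rather"=6, "bit"=3, "explore"=7, "flesh"=5
Sum = 27, Count = 5
Average = 27/5 = 5.40
= avg=5.40, min=3, max=7


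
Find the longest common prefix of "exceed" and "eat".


Word 1: "exceed"
Word 2: "eat"
Comparing from start:
  Pos 0: 'e' == 'e'
  Pos 1: 'x' != 'a' (stop)
LCP = "e" (length 1)


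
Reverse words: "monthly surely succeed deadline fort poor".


Original: "monthly surely succeed deadline fort poor"
Words (1..n): monthly | surely | succeed | deadline | fort | poor
Reversed (n..1): poor | fort | deadline | succeed | surely | monthly
Result = "poor fort deadline succeed surely monthly"


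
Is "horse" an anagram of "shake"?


Word 1: "shake" → sorted: aehks
Word 2: "horse" → sorted: ehors
Same letters? aehks != ehors
Anagram = No


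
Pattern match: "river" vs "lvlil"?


Pattern of "river": [0, 1, 2, 3, 0]
Pattern of "lvlil": [0, 1, 0, 2, 0]
Patterns do not match
Same pattern = No


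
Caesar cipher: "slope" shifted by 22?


Word: "slope"
Shift: 22
Each letter → (letter + shift) mod 26:
  's' (18) + 22 = 14 → 'o'
  'l' (11) + 22 = 7 → 'h'
  'o' (14) + 22 = 10 → 'k'
  'p' (15) + 22 = 11 → 'l'
  'e' (4) + 22 = 0 → 'a'
Result = "ohkla"


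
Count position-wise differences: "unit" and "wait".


Comparing character by character (same length = 4):
  Pos 0: 'u' vs 'w' !=
  Pos 1: 'n' vs 'a' !=
  Pos 2: 'i' vs 'i' =
  Pos 3: 't' vs 't' =
Hamming distance = 2


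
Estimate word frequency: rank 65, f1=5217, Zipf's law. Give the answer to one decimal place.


Zipf's law: f(r) = f(1) / r
f(1) = 5217
f(65) = 5217 / 65
= 80.3 occurrences


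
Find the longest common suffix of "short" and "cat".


Word 1: "short"
Word 2: "cat"
Comparing from end:
  Pos -1: 't' == 't'
  Pos -2: 'r' != 'a' (stop)
LCS = "t" (length 1)


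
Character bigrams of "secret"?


Word: "secret" (length 6)
Number of bigrams = 6 - 2 + 1 = 5
  Position 0: "se"
  Position 1: "ec"
  Position 2: "cr"
  Position 3: "re"
  Position 4: "et"
Bigrams = "se", "ec", "cr", "re", "et"


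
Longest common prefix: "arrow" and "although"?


Word 1: "arrow"
Word 2: "although"
Comparing from start:
  Pos 0: 'a' == 'a'
  Pos 1: 'r' != 'l' (stop)
LCP = "a" (length 1)


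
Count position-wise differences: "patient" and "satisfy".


Comparing character by character (same length = 7):
  Pos 0: 'p' vs 's' !=
  Pos 1: 'a' vs 'a' =
  Pos 2: 't' vs 't' =
  Pos 3: 'i' vs 'i' =
  Pos 4: 'e' vs 's' !=
  Pos 5: 'n' vs 'f' !=
  Pos 6: 't' vs 'y' !=
Hamming distance = 4


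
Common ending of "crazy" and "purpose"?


Word 1: "crazy"
Word 2: "purpose"
Comparing from end:
  Pos -1: 'y' != 'e' (stop)
LCS = "" (length 0)


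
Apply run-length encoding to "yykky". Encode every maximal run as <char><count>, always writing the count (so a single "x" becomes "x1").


String: "yykky"
Scanning for consecutive runs:
  'y' x 2
  'k' x 2
  'y' x 1
RLE = "y2k2y1"


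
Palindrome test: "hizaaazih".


Word: "hizaaazih"
Reversed: "hizaaazih"
Forward == Backward? hizaaazih == hizaaazih
Palindrome = Yes


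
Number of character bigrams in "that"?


Word: "that" (length 4)
Number of 2-grams = length - 2 + 1 = 4 - 2 + 1
= 3


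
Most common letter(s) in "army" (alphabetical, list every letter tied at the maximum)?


Word: "army"
Letter counts:
  'a': 1
  'm': 1
  'r': 1
  'y': 1
Maximum count = 1
Most frequent = 'a', 'm', 'r', 'y' (1 time each)


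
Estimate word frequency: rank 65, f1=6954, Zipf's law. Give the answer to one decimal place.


Zipf's law: f(r) = f(1) / r
f(1) = 6954
f(65) = 6954 / 65
= 107.0 occurrences


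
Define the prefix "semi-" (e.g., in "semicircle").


Prefix: semi-
As in: semicircle -> semi- + circle
Meaning = half


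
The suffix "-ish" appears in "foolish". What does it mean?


Suffix: -ish
Example: foolish (fool + -ish)
Meaning = somewhat / having the qualities of


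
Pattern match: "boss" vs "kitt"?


Pattern of "boss": [0, 1, 2, 2]
Pattern of "kitt": [0, 1, 2, 2]
Patterns match
Same pattern = Yes


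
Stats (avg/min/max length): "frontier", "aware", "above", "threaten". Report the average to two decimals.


Lengths: "frontier"=8, "aware"=5, "above"=5, "threaten"=8
Sum = 26, Count = 4
Average = 26/4 = 6.50
= avg=6.50, min=5, max=8


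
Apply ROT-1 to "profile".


Word: "profile"
Shift: 1
Each letter → (letter + shift) mod 26:
  'p' (15) + 1 = 16 → 'q'
  'r' (17) + 1 = 18 → 's'
  'o' (14) + 1 = 15 → 'p'
  'f' (5) + 1 = 6 → 'g'
  'i' (8) + 1 = 9 → 'j'
  'l' (11) + 1 = 12 → 'm'
  'e' (4) + 1 = 5 → 'f'
Result = "qspgjmf"


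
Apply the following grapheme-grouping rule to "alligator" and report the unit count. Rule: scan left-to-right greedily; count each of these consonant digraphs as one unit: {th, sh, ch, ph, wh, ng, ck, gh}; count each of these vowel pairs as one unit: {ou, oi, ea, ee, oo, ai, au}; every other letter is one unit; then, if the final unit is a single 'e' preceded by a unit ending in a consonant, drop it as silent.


Word: "alligator" (9 letters)
Left-to-right scan:
  1. 'a' (letter)
  2. 'l' (letter)
  3. 'l' (letter)
  4. 'i' (letter)
  5. 'g' (letter)
  6. 'a' (letter)
  7. 't' (letter)
  8. 'o' (letter)
  9. 'r' (letter)
Units from scan: 9
Sound units = 9 units


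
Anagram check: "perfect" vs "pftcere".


Word 1: "perfect" → sorted: ceefprt
Word 2: "pftcere" → sorted: ceefprt
Same letters? ceefprt == ceefprt
Anagram = Yes


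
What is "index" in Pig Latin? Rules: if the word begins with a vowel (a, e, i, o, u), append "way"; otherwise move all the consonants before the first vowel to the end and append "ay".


Word: "index"
Starts with vowel → add 'way'
Pig Latin = "indexway"


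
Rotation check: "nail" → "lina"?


Word: "nail", Candidate: "lina"
Method: check if candidate is substring of word+word
"nailnail" contains "lina"? No
Is rotation = No


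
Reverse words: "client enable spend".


Original: "client enable spend"
Words (1..n): client | enable | spend
Reversed (n..1): spend | enable | client
Result = "spend enable client"


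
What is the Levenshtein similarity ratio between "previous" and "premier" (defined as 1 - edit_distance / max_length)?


Word 1: "previous" (length 8)
Word 2: "premier" (length 7)
One optimal edit sequence:
  1. keep 'p'
  2. keep 'r'
  3. keep 'e'
  4. substitute 'v' -> 'm'  (+1)
  5. keep 'i'
  6. delete 'o'  (+1)
  7. substitute 'u' -> 'e'  (+1)
  8. substitute 's' -> 'r'  (+1)
Edit distance = 4
Max length = max(8, 7) = 8
Similarity = 1 - 4/8
= 0.5000


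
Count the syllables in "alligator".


Word: "alligator"
Syllable breakdown: al-li-ga-tor
Counting: 4 parts
= 4 syllables


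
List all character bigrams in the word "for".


Word: "for" (length 3)
Number of bigrams = 3 - 2 + 1 = 2
  Position 0: "fo"
  Position 1: "or"
Bigrams = "fo", "or"


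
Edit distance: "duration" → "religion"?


Word 1: "duration" (length 8)
Word 2: "religion" (length 8)
One optimal edit sequence (insert/delete/substitute each cost 1):
  1. substitute 'd' -> 'r'  (+1)
  2. substitute 'u' -> 'e'  (+1)
  3. substitute 'r' -> 'l'  (+1)
  4. substitute 'a' -> 'i'  (+1)
  5. substitute 't' -> 'g'  (+1)
  6. keep 'i'
  7. keep 'o'
  8. keep 'n'
Total edit operations: 5
Edit distance = 5


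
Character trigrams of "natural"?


Word: "natural" (length 7)
Number of trigrams = 7 - 3 + 1 = 5
  Position 0: "nat"
  Position 1: "atu"
  Position 2: "tur"
  Position 3: "ura"
  Position 4: "ral"
Trigrams = "nat", "atu", "tur", "ura", "ral"


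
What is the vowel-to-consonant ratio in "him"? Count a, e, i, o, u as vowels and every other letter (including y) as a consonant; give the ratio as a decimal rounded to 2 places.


Word: "him"
Vowels (a,e,i,o,u): 1
Consonants: 2
Ratio = 1/2
= 0.50


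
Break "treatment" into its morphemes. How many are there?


Word: "treatment"
Morphemes: treat | -ment
Each morpheme carries meaning
= 2 morphemes


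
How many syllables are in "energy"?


Word: "energy"
Syllable breakdown: en / er / gy
Counting: 3 parts
= 3 syllables


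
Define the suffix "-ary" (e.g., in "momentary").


Suffix: -ary
Example: momentary = moment + -ary
Meaning = relating to


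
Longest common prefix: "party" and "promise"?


Word 1: "party"
Word 2: "promise"
Comparing from start:
  Pos 0: 'p' == 'p'
  Pos 1: 'a' != 'r' (stop)
LCP = "p" (length 1)


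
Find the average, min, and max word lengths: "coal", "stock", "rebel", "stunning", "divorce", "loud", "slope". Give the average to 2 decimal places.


Lengths: "coal"=4, "stock"=5, "rebel"=5, "stunning"=8, "divorce"=7, "loud"=4, "slope"=5
Sum = 38, Count = 7
Average = 38/7 = 5.43
= avg=5.43, min=4, max=8


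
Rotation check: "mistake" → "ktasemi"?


Word: "mistake", Candidate: "ktasemi"
Method: check if candidate is substring of word+word
"mistakemistake" contains "ktasemi"? No
Is rotation = No


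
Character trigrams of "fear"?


Word: "fear" (length 4)
Number of trigrams = 4 - 3 + 1 = 2
  Position 0: "fea"
  Position 1: "ear"
Trigrams = "fea", "ear"


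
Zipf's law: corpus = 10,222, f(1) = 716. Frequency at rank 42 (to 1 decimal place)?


Zipf's law: f(r) = f(1) / r
f(1) = 716
f(42) = 716 / 42
= 17.0 occurrences


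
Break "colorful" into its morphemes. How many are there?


Word: "colorful"
Morphemes: color + -ful
Each morpheme carries meaning
= 2 morphemes


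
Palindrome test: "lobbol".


Word: "lobbol"
Reversed: "lobbol"
Forward == Backward? lobbol == lobbol
Palindrome = Yes


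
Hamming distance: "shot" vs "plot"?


Comparing character by character (same length = 4):
  Pos 0: 's' vs 'p' !=
  Pos 1: 'h' vs 'l' !=
  Pos 2: 'o' vs 'o' =
  Pos 3: 't' vs 't' =
Hamming distance = 2


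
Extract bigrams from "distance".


Word: "distance" (length 8)
Number of bigrams = 8 - 2 + 1 = 7
  Position 0: "di"
  Position 1: "is"
  Position 2: "st"
  Position 3: "ta"
  Position 4: "an"
  Position 5: "nc"
  Position 6: "ce"
Bigrams = "di", "is", "st", "ta", "an", "nc", "ce"


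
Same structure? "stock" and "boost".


Pattern of "stock": [0, 1, 2, 3, 4]
Pattern of "boost": [0, 1, 1, 2, 3]
Patterns do not match
Same pattern = No


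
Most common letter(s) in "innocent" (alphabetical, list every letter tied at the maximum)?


Word: "innocent"
Letter counts:
  'c': 1
  'e': 1
  'i': 1
  'n': 3
  'o': 1
  't': 1
Maximum count = 3
Most frequent = 'n' (3 times each)


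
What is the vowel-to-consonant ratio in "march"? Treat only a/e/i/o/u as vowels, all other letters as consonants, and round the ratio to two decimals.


Word: "march"
Vowels (a,e,i,o,u): 1
Consonants: 4
Ratio = 1/4
= 0.25


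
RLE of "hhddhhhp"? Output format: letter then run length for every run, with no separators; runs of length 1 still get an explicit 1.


String: "hhddhhhp"
Scanning for consecutive runs:
  'h' x 2
  'd' x 2
  'h' x 3
  'p' x 1
RLE = "h2d2h3p1"


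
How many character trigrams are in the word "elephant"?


Word: "elephant" (length 8)
Number of 3-grams = length - 3 + 1 = 8 - 3 + 1
= 6


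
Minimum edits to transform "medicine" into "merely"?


Word 1: "medicine" (length 8)
Word 2: "merely" (length 6)
One optimal edit sequence (insert/delete/substitute each cost 1):
  1. keep 'm'
  2. keep 'e'
  3. delete 'd'  (+1)
  4. delete 'i'  (+1)
  5. substitute 'c' -> 'r'  (+1)
  6. substitute 'i' -> 'e'  (+1)
  7. substitute 'n' -> 'l'  (+1)
  8. substitute 'e' -> 'y'  (+1)
Total edit operations: 6
Edit distance = 6


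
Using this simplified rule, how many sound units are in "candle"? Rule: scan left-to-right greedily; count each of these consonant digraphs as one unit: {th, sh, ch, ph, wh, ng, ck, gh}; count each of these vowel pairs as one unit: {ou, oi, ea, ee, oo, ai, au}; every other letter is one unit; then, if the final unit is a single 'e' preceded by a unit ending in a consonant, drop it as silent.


Word: "candle" (6 letters)
Left-to-right scan:
  (1) 'c' (letter)
  (2) 'a' (letter)
  (3) 'n' (letter)
  (4) 'd' (letter)
  (5) 'l' (letter)
  (6) 'e' (letter)
Units from scan: 6
Final unit is 'e' after a consonant -> drop as silent (-1)
Sound units = 5 units


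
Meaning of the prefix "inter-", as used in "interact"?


Prefix: inter-
Example: interact = inter- + act
Meaning = between


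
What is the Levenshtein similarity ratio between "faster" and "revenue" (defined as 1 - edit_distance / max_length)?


Word 1: "faster" (length 6)
Word 2: "revenue" (length 7)
One optimal edit sequence:
  1. insert 'r'  (+1)
  2. substitute 'f' -> 'e'  (+1)
  3. substitute 'a' -> 'v'  (+1)
  4. substitute 's' -> 'e'  (+1)
  5. substitute 't' -> 'n'  (+1)
  6. substitute 'e' -> 'u'  (+1)
  7. substitute 'r' -> 'e'  (+1)
Edit distance = 7
Max length = max(6, 7) = 7
Similarity = 1 - 7/7
= 0.0000


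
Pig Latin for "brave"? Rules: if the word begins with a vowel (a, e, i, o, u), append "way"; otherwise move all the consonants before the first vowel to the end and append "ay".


Word: "brave"
Starts with consonant(s) → move to end, add 'ay'
Consonant cluster: "br"
Pig Latin = "avebray"


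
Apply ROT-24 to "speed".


Word: "speed"
Shift: 24
Each letter → (letter + shift) mod 26:
  's' (18) + 24 = 16 → 'q'
  'p' (15) + 24 = 13 → 'n'
  'e' (4) + 24 = 2 → 'c'
  'e' (4) + 24 = 2 → 'c'
  'd' (3) + 24 = 1 → 'b'
Result = "qnccb"


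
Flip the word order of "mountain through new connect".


Original: "mountain through new connect"
Words (1..n): mountain | through | new | connect
Reversed (n..1): connect | new | through | mountain
Result = "connect new through mountain"


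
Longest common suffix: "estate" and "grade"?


Word 1: "estate"
Word 2: "grade"
Comparing from end:
  Pos -1: 'e' == 'e'
  Pos -2: 't' != 'd' (stop)
LCS = "e" (length 1)


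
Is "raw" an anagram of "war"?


Word 1: "war" → sorted: arw
Word 2: "raw" → sorted: arw
Same letters? arw == arw
Anagram = Yes


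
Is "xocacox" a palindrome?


Word: "xocacox"
Reversed: "xocacox"
Forward == Backward? xocacox == xocacox
Palindrome = Yes


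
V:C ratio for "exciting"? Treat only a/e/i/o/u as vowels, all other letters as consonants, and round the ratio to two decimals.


Word: "exciting"
Vowels (a,e,i,o,u): 3
Consonants: 5
Ratio = 3/5
= 0.60


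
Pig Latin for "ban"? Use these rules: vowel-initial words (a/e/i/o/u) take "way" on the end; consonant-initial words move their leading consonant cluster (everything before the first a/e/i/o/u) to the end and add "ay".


Word: "ban"
Starts with consonant(s) → move to end, add 'ay'
Consonant cluster: "b"
Pig Latin = "anbay"


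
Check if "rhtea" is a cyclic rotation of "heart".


Word: "heart", Candidate: "rhtea"
Method: check if candidate is substring of word+word
"heartheart" contains "rhtea"? No
Is rotation = No


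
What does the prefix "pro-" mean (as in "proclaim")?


Prefix: pro-
Example: proclaim = pro- + claim
Meaning = forward / in favor of


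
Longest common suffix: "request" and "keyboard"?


Word 1: "request"
Word 2: "keyboard"
Comparing from end:
  Pos -1: 't' != 'd' (stop)
LCS = "" (length 0)


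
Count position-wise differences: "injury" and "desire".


Comparing character by character (same length = 6):
  Pos 0: 'i' vs 'd' !=
  Pos 1: 'n' vs 'e' !=
  Pos 2: 'j' vs 's' !=
  Pos 3: 'u' vs 'i' !=
  Pos 4: 'r' vs 'r' =
  Pos 5: 'y' vs 'e' !=
Hamming distance = 5


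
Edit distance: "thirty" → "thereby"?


Word 1: "thirty" (length 6)
Word 2: "thereby" (length 7)
One optimal edit sequence (insert/delete/substitute each cost 1):
  1. keep 't'
  2. keep 'h'
  3. substitute 'i' -> 'e'  (+1)
  4. keep 'r'
  5. insert 'e'  (+1)
  6. substitute 't' -> 'b'  (+1)
  7. keep 'y'
Total edit operations: 3
Edit distance = 3


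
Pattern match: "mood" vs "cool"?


Pattern of "mood": [0, 1, 1, 2]
Pattern of "cool": [0, 1, 1, 2]
Patterns match
Same pattern = Yes


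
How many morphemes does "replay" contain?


Word: "replay"
Morphemes: re- | play
Each morpheme carries meaning
= 2 morphemes


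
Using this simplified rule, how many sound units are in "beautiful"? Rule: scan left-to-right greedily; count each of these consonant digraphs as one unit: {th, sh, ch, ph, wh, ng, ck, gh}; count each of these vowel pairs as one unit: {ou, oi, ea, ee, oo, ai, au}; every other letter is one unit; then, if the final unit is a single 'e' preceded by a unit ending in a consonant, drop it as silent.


Word: "beautiful" (9 letters)
Left-to-right scan:
  [1] 'b' (letter)
  [2] 'ea' (vowel-pair)
  [3] 'u' (letter)
  [4] 't' (letter)
  [5] 'i' (letter)
  [6] 'f' (letter)
  [7] 'u' (letter)
  [8] 'l' (letter)
Units from scan: 8
Sound units = 8 units


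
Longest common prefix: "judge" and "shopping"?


Word 1: "judge"
Word 2: "shopping"
Comparing from start:
  Pos 0: 'j' != 's' (stop)
LCP = "" (length 0)


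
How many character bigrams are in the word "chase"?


Word: "chase" (length 5)
Number of 2-grams = length - 2 + 1 = 5 - 2 + 1
= 4


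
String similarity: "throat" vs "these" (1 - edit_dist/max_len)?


Word 1: "throat" (length 6)
Word 2: "these" (length 5)
One optimal edit sequence:
  1. keep 't'
  2. keep 'h'
  3. delete 'r'  (+1)
  4. substitute 'o' -> 'e'  (+1)
  5. substitute 'a' -> 's'  (+1)
  6. substitute 't' -> 'e'  (+1)
Edit distance = 4
Max length = max(6, 5) = 6
Similarity = 1 - 4/6
= 0.3333


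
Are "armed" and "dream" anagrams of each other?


Word 1: "armed" → sorted: ademr
Word 2: "dream" → sorted: ademr
Same letters? ademr == ademr
Anagram = Yes


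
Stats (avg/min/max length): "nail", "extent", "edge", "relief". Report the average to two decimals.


Lengths: "nail"=4, "extent"=6, "edge"=4, "relief"=6
Sum = 20, Count = 4
Average = 20/4 = 5.00
= avg=5.00, min=4, max=6


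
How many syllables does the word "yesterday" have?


Word: "yesterday"
Syllable breakdown: yes · ter · day
Counting: 3 parts
= 3 syllables


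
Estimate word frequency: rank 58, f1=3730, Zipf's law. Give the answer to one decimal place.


Zipf's law: f(r) = f(1) / r
f(1) = 3730
f(58) = 3730 / 58
= 64.3 occurrences


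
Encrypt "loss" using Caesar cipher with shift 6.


Word: "loss"
Shift: 6
Each letter → (letter + shift) mod 26:
  'l' (11) + 6 = 17 → 'r'
  'o' (14) + 6 = 20 → 'u'
  's' (18) + 6 = 24 → 'y'
  's' (18) + 6 = 24 → 'y'
Result = "ruyy"


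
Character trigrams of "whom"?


Word: "whom" (length 4)
Number of trigrams = 4 - 3 + 1 = 2
  Position 0: "who"
  Position 1: "hom"
Trigrams = "who", "hom"


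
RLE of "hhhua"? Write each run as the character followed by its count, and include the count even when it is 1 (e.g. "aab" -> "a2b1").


String: "hhhua"
Scanning for consecutive runs:
  'h' x 3
  'u' x 1
  'a' x 1
RLE = "h3u1a1"


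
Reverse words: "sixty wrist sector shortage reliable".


Original: "sixty wrist sector shortage reliable"
Words (1..n): sixty | wrist | sector | shortage | reliable
Reversed (n..1): reliable | shortage | sector | wrist | sixty
Result = "reliable shortage sector wrist sixty"


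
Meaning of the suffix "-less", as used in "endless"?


Suffix: -less
As in: endless -> end + -less
Meaning = without


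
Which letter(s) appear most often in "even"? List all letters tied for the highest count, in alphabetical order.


Word: "even"
Letter counts:
  'e': 2
  'n': 1
  'v': 1
Maximum count = 2
Most frequent = 'e' (2 times each)


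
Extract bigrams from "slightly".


Word: "slightly" (length 8)
Number of bigrams = 8 - 2 + 1 = 7
  Position 0: "sl"
  Position 1: "li"
  Position 2: "ig"
  Position 3: "gh"
  Position 4: "ht"
  Position 5: "tl"
  Position 6: "ly"
Bigrams = "sl", "li", "ig", "gh", "ht", "tl", "ly"


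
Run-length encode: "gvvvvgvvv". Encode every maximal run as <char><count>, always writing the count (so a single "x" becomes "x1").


String: "gvvvvgvvv"
Scanning for consecutive runs:
  'g' x 1
  'v' x 4
  'g' x 1
  'v' x 3
RLE = "g1v4g1v3"


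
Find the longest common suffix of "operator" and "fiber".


Word 1: "operator"
Word 2: "fiber"
Comparing from end:
  Pos -1: 'r' == 'r'
  Pos -2: 'o' != 'e' (stop)
LCS = "r" (length 1)


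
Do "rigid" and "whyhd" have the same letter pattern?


Pattern of "rigid": [0, 1, 2, 1, 3]
Pattern of "whyhd": [0, 1, 2, 1, 3]
Patterns match
Same pattern = Yes


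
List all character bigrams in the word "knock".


Word: "knock" (length 5)
Number of bigrams = 5 - 2 + 1 = 4
  Position 0: "kn"
  Position 1: "no"
  Position 2: "oc"
  Position 3: "ck"
Bigrams = "kn", "no", "oc", "ck"


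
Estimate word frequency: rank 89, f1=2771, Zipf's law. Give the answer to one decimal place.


Zipf's law: f(r) = f(1) / r
f(1) = 2771
f(89) = 2771 / 89
= 31.1 occurrences


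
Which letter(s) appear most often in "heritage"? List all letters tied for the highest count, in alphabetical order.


Word: "heritage"
Letter counts:
  'a': 1
  'e': 2
  'g': 1
  'h': 1
  'i': 1
  'r': 1
  't': 1
Maximum count = 2
Most frequent = 'e' (2 times each)


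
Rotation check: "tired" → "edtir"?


Word: "tired", Candidate: "edtir"
Method: check if candidate is substring of word+word
"tiredtired" contains "edtir"? Yes
Is rotation = Yes


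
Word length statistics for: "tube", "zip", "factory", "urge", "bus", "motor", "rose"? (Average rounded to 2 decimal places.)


Lengths: "tube"=4, "zip"=3, "factory"=7, "urge"=4, "bus"=3, "motor"=5, "rose"=4
Sum = 30, Count = 7
Average = 30/7 = 4.29
= avg=4.29, min=3, max=7


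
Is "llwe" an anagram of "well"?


Word 1: "well" → sorted: ellw
Word 2: "llwe" → sorted: ellw
Same letters? ellw == ellw
Anagram = Yes


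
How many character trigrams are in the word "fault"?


Word: "fault" (length 5)
Number of 3-grams = length - 3 + 1 = 5 - 3 + 1
= 3


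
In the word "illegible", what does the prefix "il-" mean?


Prefix: il-
As in: illegible -> il- + legible
Meaning = not


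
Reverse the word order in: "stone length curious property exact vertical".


Original: "stone length curious property exact vertical"
Words (1..n): stone | length | curious | property | exact | vertical
Reversed (n..1): vertical | exact | property | curious | length | stone
Result = "vertical exact property curious length stone"


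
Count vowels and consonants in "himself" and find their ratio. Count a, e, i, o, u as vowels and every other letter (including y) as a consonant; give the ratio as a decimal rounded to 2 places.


Word: "himself"
Vowels (a,e,i,o,u): 2
Consonants: 5
Ratio = 2/5
= 0.40


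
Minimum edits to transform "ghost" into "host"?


Word 1: "ghost" (length 5)
Word 2: "host" (length 4)
One optimal edit sequence (insert/delete/substitute each cost 1):
  1. delete 'g'  (+1)
  2. keep 'h'
  3. keep 'o'
  4. keep 's'
  5. keep 't'
Total edit operations: 1
Edit distance = 1


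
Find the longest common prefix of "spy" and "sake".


Word 1: "spy"
Word 2: "sake"
Comparing from start:
  Pos 0: 's' == 's'
  Pos 1: 'p' != 'a' (stop)
LCP = "s" (length 1)


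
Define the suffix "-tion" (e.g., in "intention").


Suffix: -tion
Example: intention = intend + -tion, with a spelling change
Meaning = act or process


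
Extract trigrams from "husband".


Word: "husband" (length 7)
Number of trigrams = 7 - 3 + 1 = 5
  Position 0: "hus"
  Position 1: "usb"
  Position 2: "sba"
  Position 3: "ban"
  Position 4: "and"
Trigrams = "hus", "usb", "sba", "ban", "and"


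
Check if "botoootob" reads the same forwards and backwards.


Word: "botoootob"
Reversed: "botoootob"
Forward == Backward? botoootob == botoootob
Palindrome = Yes


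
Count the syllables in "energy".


Word: "energy"
Syllable breakdown: en · er · gy
Counting: 3 parts
= 3 syllables


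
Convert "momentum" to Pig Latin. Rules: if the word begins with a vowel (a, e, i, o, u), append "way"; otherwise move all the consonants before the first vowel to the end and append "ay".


Word: "momentum"
Starts with consonant(s) → move to end, add 'ay'
Consonant cluster: "m"
Pig Latin = "omentummay"


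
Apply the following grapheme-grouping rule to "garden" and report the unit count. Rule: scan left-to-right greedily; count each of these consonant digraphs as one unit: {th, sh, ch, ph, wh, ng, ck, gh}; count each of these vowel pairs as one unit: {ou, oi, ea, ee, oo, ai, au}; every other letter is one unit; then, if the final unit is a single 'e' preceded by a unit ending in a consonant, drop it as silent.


Word: "garden" (6 letters)
Left-to-right scan:
  [1] 'g' (letter)
  [2] 'a' (letter)
  [3] 'r' (letter)
  [4] 'd' (letter)
  [5] 'e' (letter)
  [6] 'n' (letter)
Units from scan: 6
Sound units = 6 units


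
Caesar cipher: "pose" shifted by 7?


Word: "pose"
Shift: 7
Each letter → (letter + shift) mod 26:
  'p' (15) + 7 = 22 → 'w'
  'o' (14) + 7 = 21 → 'v'
  's' (18) + 7 = 25 → 'z'
  'e' (4) + 7 = 11 → 'l'
Result = "wvzl"


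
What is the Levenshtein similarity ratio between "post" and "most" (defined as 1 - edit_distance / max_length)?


Word 1: "post" (length 4)
Word 2: "most" (length 4)
One optimal edit sequence:
  1. substitute 'p' -> 'm'  (+1)
  2. keep 'o'
  3. keep 's'
  4. keep 't'
Edit distance = 1
Max length = max(4, 4) = 4
Similarity = 1 - 1/4
= 0.7500


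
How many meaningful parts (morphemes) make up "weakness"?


Word: "weakness"
Morphemes: weak / -ness
Each morpheme carries meaning
= 2 morphemes


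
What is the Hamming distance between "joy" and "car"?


Comparing character by character (same length = 3):
  Pos 0: 'j' vs 'c' !=
  Pos 1: 'o' vs 'a' !=
  Pos 2: 'y' vs 'r' !=
Hamming distance = 3


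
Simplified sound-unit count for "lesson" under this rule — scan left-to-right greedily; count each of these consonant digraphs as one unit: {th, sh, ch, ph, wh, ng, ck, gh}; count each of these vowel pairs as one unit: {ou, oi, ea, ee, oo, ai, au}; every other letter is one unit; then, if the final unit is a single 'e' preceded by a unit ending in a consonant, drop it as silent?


Word: "lesson" (6 letters)
Left-to-right scan:
  1. 'l' (letter)
  2. 'e' (letter)
  3. 's' (letter)
  4. 's' (letter)
  5. 'o' (letter)
  6. 'n' (letter)
Units from scan: 6
Sound units = 6 units


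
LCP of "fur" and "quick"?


Word 1: "fur"
Word 2: "quick"
Comparing from start:
  Pos 0: 'f' != 'q' (stop)
LCP = "" (length 0)


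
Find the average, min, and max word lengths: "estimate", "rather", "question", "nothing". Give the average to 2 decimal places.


Lengths: "estimate"=8, "rather"=6, "question"=8, "nothing"=7
Sum = 29, Count = 4
Average = 29/4 = 7.25
= avg=7.25, min=6, max=8


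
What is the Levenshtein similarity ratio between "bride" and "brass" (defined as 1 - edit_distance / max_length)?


Word 1: "bride" (length 5)
Word 2: "brass" (length 5)
One optimal edit sequence:
  1. keep 'b'
  2. keep 'r'
  3. substitute 'i' -> 'a'  (+1)
  4. substitute 'd' -> 's'  (+1)
  5. substitute 'e' -> 's'  (+1)
Edit distance = 3
Max length = max(5, 5) = 5
Similarity = 1 - 3/5
= 0.4000


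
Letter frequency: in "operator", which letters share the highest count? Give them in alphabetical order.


Word: "operator"
Letter counts:
  'a': 1
  'e': 1
  'o': 2
  'p': 1
  'r': 2
  't': 1
Maximum count = 2
Most frequent = 'o', 'r' (2 times each)


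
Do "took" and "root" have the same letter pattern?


Pattern of "took": [0, 1, 1, 2]
Pattern of "root": [0, 1, 1, 2]
Patterns match
Same pattern = Yes


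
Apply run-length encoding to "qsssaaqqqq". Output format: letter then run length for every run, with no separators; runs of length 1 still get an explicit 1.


String: "qsssaaqqqq"
Scanning for consecutive runs:
  'q' x 1
  's' x 3
  'a' x 2
  'q' x 4
RLE = "q1s3a2q4"


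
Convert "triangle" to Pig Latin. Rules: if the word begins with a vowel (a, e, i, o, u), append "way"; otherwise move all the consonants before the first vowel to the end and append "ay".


Word: "triangle"
Starts with consonant(s) → move to end, add 'ay'
Consonant cluster: "tr"
Pig Latin = "iangletray"


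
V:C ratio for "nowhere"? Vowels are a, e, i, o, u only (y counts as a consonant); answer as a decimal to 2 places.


Word: "nowhere"
Vowels (a,e,i,o,u): 3
Consonants: 4
Ratio = 3/4
= 0.75


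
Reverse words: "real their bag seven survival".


Original: "real their bag seven survival"
Words (1..n): real | their | bag | seven | survival
Reversed (n..1): survival | seven | bag | their | real
Result = "survival seven bag their real"


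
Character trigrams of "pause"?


Word: "pause" (length 5)
Number of trigrams = 5 - 3 + 1 = 3
  Position 0: "pau"
  Position 1: "aus"
  Position 2: "use"
Trigrams = "pau", "aus", "use"


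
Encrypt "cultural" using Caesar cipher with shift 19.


Word: "cultural"
Shift: 19
Each letter → (letter + shift) mod 26:
  'c' (2) + 19 = 21 → 'v'
  'u' (20) + 19 = 13 → 'n'
  'l' (11) + 19 = 4 → 'e'
  't' (19) + 19 = 12 → 'm'
  'u' (20) + 19 = 13 → 'n'
  'r' (17) + 19 = 10 → 'k'
  'a' (0) + 19 = 19 → 't'
  'l' (11) + 19 = 4 → 'e'
Result = "vnemnkte"


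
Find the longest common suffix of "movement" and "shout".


Word 1: "movement"
Word 2: "shout"
Comparing from end:
  Pos -1: 't' == 't'
  Pos -2: 'n' != 'u' (stop)
LCS = "t" (length 1)


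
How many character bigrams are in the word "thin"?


Word: "thin" (length 4)
Number of 2-grams = length - 2 + 1 = 4 - 2 + 1
= 3


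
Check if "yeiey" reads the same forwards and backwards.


Word: "yeiey"
Reversed: "yeiey"
Forward == Backward? yeiey == yeiey
Palindrome = Yes


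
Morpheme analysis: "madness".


Word: "madness"
Morphemes: mad + -ness
Each morpheme carries meaning
= 2 morphemes


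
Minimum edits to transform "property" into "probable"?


Word 1: "property" (length 8)
Word 2: "probable" (length 8)
One optimal edit sequence (insert/delete/substitute each cost 1):
  1. keep 'p'
  2. keep 'r'
  3. keep 'o'
  4. substitute 'p' -> 'b'  (+1)
  5. substitute 'e' -> 'a'  (+1)
  6. substitute 'r' -> 'b'  (+1)
  7. substitute 't' -> 'l'  (+1)
  8. substitute 'y' -> 'e'  (+1)
Total edit operations: 5
Edit distance = 5


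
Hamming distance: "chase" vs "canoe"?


Comparing character by character (same length = 5):
  Pos 0: 'c' vs 'c' =
  Pos 1: 'h' vs 'a' !=
  Pos 2: 'a' vs 'n' !=
  Pos 3: 's' vs 'o' !=
  Pos 4: 'e' vs 'e' =
Hamming distance = 3


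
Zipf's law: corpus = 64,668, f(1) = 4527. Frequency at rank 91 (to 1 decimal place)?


Zipf's law: f(r) = f(1) / r
f(1) = 4527
f(91) = 4527 / 91
= 49.7 occurrences


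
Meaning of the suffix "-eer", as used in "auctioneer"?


Suffix: -eer
Example: auctioneer (auction + -eer)
Meaning = one who is concerned with


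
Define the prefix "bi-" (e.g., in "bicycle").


Prefix: bi-
Example: bicycle (bi- + cycle)
Meaning = two


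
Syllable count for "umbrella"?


Word: "umbrella"
Syllable breakdown: um · brel · la
Counting: 3 parts
= 3 syllables


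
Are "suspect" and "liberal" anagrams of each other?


Word 1: "suspect" → sorted: cepsstu
Word 2: "liberal" → sorted: abeillr
Same letters? cepsstu != abeillr
Anagram = No


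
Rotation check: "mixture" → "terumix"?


Word: "mixture", Candidate: "terumix"
Method: check if candidate is substring of word+word
"mixturemixture" contains "terumix"? No
Is rotation = No


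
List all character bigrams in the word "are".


Word: "are" (length 3)
Number of bigrams = 3 - 2 + 1 = 2
  Position 0: "ar"
  Position 1: "re"
Bigrams = "ar", "re"


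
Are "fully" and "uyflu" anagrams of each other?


Word 1: "fully" → sorted: flluy
Word 2: "uyflu" → sorted: fluuy
Same letters? flluy != fluuy
Anagram = No


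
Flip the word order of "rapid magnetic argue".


Original: "rapid magnetic argue"
Words (1..n): rapid | magnetic | argue
Reversed (n..1): argue | magnetic | rapid
Result = "argue magnetic rapid"


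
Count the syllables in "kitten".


Word: "kitten"
Syllable breakdown: kit · ten
Counting: 2 parts
= 2 syllables


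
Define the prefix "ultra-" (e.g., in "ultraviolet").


Prefix: ultra-
Example: ultraviolet = ultra- + violet
Meaning = beyond


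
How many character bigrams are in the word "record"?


Word: "record" (length 6)
Number of 2-grams = length - 2 + 1 = 6 - 2 + 1
= 5


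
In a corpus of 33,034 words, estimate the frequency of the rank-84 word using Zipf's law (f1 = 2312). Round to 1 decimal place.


Zipf's law: f(r) = f(1) / r
f(1) = 2312
f(84) = 2312 / 84
= 27.5 occurrences


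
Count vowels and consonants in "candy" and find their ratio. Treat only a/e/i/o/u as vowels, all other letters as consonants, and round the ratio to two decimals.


Word: "candy"
Vowels (a,e,i,o,u): 1
Consonants: 4
Ratio = 1/4
= 0.25


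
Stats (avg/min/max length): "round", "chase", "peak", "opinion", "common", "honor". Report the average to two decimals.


Lengths: "round"=5, "chase"=5, "peak"=4, "opinion"=7, "common"=6, "honor"=5
Sum = 32, Count = 6
Average = 32/6 = 5.33
= avg=5.33, min=4, max=7


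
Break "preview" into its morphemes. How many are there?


Word: "preview"
Morphemes: pre- | view
Each morpheme carries meaning
= 2 morphemes


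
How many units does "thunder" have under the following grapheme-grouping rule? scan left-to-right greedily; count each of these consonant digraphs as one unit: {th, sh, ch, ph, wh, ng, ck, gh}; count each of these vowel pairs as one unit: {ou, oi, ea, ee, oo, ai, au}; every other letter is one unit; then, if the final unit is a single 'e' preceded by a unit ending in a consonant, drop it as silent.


Word: "thunder" (7 letters)
Left-to-right scan:
  1. 'th' (digraph)
  2. 'u' (letter)
  3. 'n' (letter)
  4. 'd' (letter)
  5. 'e' (letter)
  6. 'r' (letter)
Units from scan: 6
Sound units = 6 units


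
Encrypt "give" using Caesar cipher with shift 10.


Word: "give"
Shift: 10
Each letter → (letter + shift) mod 26:
  'g' (6) + 10 = 16 → 'q'
  'i' (8) + 10 = 18 → 's'
  'v' (21) + 10 = 5 → 'f'
  'e' (4) + 10 = 14 → 'o'
Result = "qsfo"


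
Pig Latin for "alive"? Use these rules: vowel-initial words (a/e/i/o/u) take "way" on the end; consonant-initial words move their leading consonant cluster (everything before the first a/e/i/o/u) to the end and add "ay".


Word: "alive"
Starts with vowel → add 'way'
Pig Latin = "aliveway"


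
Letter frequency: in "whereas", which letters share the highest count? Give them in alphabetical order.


Word: "whereas"
Letter counts:
  'a': 1
  'e': 2
  'h': 1
  'r': 1
  's': 1
  'w': 1
Maximum count = 2
Most frequent = 'e' (2 times each)


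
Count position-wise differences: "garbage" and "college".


Comparing character by character (same length = 7):
  Pos 0: 'g' vs 'c' !=
  Pos 1: 'a' vs 'o' !=
  Pos 2: 'r' vs 'l' !=
  Pos 3: 'b' vs 'l' !=
  Pos 4: 'a' vs 'e' !=
  Pos 5: 'g' vs 'g' =
  Pos 6: 'e' vs 'e' =
Hamming distance = 5


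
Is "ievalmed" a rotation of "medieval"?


Word: "medieval", Candidate: "ievalmed"
Method: check if candidate is substring of word+word
"medievalmedieval" contains "ievalmed"? Yes
Is rotation = Yes


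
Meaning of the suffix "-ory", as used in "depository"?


Suffix: -ory
As in: depository -> deposit + -ory
Meaning = relating to / place for


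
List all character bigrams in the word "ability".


Word: "ability" (length 7)
Number of bigrams = 7 - 2 + 1 = 6
  Position 0: "ab"
  Position 1: "bi"
  Position 2: "il"
  Position 3: "li"
  Position 4: "it"
  Position 5: "ty"
Bigrams = "ab", "bi", "il", "li", "it", "ty"


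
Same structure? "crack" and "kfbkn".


Pattern of "crack": [0, 1, 2, 0, 3]
Pattern of "kfbkn": [0, 1, 2, 0, 3]
Patterns match
Same pattern = Yes
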